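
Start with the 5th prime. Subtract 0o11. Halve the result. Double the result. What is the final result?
Convert the 5th prime (prime index) → 11 (decimal)
Start: 11
Convert 0o11 (octal) → 1×8 + 1 = 9 (decimal)
11 - 9 = 2
2 ÷ 2 = 1
1 × 2 = 2
2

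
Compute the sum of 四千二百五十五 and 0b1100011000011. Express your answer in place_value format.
Convert 四千二百五十五 (Chinese numeral) → 4×1000 + 2×100 + 5×10 + 5 = 4255 (decimal)
Convert 0b1100011000011 (binary) → 4096 + 2048 + 128 + 64 + 2 + 1 = 6339 (decimal)
Compute 4255 + 6339 = 10594
Convert 10594 (decimal) → 10594 = 10×1000 + 5×100 + 9×10 + 4 → 10 thousands, 5 hundreds, 9 tens, 4 ones (place-value notation)
10 thousands, 5 hundreds, 9 tens, 4 ones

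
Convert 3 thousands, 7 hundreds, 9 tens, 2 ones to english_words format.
Convert 3 thousands, 7 hundreds, 9 tens, 2 ones (place-value notation) → 3×1000 + 7×100 + 9×10 + 2 = 3792 (decimal)
Convert 3792 (decimal) → 3792 = 3×1000 + 7×100 + 92 → three thousand seven hundred ninety-two (English words)
three thousand seven hundred ninety-two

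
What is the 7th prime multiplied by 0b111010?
Convert the 7th prime (prime index) → 17 (decimal)
Convert 0b111010 (binary) → 32 + 16 + 8 + 2 = 58 (decimal)
Compute 17 × 58 = 986
986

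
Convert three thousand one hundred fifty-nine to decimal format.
Convert three thousand one hundred fifty-nine (English words) → 3×1000 + 1×100 + 59 = 3159 (decimal)
3159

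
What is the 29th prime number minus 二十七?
The 29th prime number = 109
Convert 二十七 (Chinese numeral) → 2×10 + 7 = 27 (decimal)
Compute 109 - 27 = 82
82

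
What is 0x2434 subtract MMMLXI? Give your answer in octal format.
Convert 0x2434 (hexadecimal) → 2×4096 + 4×256 + 3×16 + 4 = 9268 (decimal)
Convert MMMLXI (Roman numeral) → 1000 + 1000 + 1000 + 50 + 10 + 1 = 3061 (decimal)
Compute 9268 - 3061 = 6207
Convert 6207 (decimal) → 6207 = 1×4096 + 4×512 + 7×8 + 7 → 0o14077 (octal)
0o14077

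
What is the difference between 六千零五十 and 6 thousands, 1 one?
Convert 六千零五十 (Chinese numeral) → 6×1000 + 5×10 = 6050 (decimal)
Convert 6 thousands, 1 one (place-value notation) → 6×1000 + 1 = 6001 (decimal)
Difference: |6050 - 6001| = 49
49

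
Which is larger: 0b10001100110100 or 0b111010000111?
Convert 0b10001100110100 (binary) → 8192 + 512 + 256 + 32 + 16 + 4 = 9012 (decimal)
Convert 0b111010000111 (binary) → 2048 + 1024 + 512 + 128 + 4 + 2 + 1 = 3719 (decimal)
Compare 9012 vs 3719: larger = 9012
9012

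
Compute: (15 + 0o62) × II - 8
Convert 0o62 (octal) → 6×8 + 2 = 50 (decimal)
Convert II (Roman numeral) → 1 + 1 = 2 (decimal)
Expression in decimal: (15 + 50) × 2 - 8
Parentheses first: 15 + 50 = 65
Multiply: 65 × 2 = 130
Subtract: 130 - 8 = 122
122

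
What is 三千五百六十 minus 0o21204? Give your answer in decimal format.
Convert 三千五百六十 (Chinese numeral) → 3×1000 + 5×100 + 6×10 = 3560 (decimal)
Convert 0o21204 (octal) → 2×4096 + 1×512 + 2×64 + 4 = 8836 (decimal)
Compute 3560 - 8836 = -5276
-5276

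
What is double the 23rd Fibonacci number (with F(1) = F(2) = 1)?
The 23rd Fibonacci number (with F(1) = F(2) = 1) = 28657
Compute 28657 × 2 = 57314
57314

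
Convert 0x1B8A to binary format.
Convert 0x1B8A (hexadecimal) → 1×4096 + 11×256 + 8×16 + 10 = 7050 (decimal)
Convert 7050 (decimal) → 7050 = 4096 + 2048 + 512 + 256 + 128 + 8 + 2 → 0b1101110001010 (binary)
0b1101110001010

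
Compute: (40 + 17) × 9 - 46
Parentheses first: 40 + 17 = 57
Multiply: 57 × 9 = 513
Subtract: 513 - 46 = 467
467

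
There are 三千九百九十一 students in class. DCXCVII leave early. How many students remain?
Convert 三千九百九十一 (Chinese numeral) → 3×1000 + 9×100 + 9×10 + 1 = 3991 (decimal)
Convert DCXCVII (Roman numeral) → 500 + 100 + 90 + 5 + 1 + 1 = 697 (decimal)
Compute 3991 - 697 = 3294
3294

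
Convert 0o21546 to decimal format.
Convert 0o21546 (octal) → 2×4096 + 1×512 + 5×64 + 4×8 + 6 = 9062 (decimal)
9062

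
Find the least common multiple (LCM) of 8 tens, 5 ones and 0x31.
Convert 8 tens, 5 ones (place-value notation) → 8×10 + 5 = 85 (decimal)
Convert 0x31 (hexadecimal) → 3×16 + 1 = 49 (decimal)
Compute lcm(85, 49) = 4165
4165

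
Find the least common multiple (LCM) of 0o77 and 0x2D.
Convert 0o77 (octal) → 7×8 + 7 = 63 (decimal)
Convert 0x2D (hexadecimal) → 2×16 + 13 = 45 (decimal)
Compute lcm(63, 45) = 315
315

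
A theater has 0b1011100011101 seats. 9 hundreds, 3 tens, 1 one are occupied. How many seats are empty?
Convert 0b1011100011101 (binary) → 4096 + 1024 + 512 + 256 + 16 + 8 + 4 + 1 = 5917 (decimal)
Convert 9 hundreds, 3 tens, 1 one (place-value notation) → 9×100 + 3×10 + 1 = 931 (decimal)
Compute 5917 - 931 = 4986
4986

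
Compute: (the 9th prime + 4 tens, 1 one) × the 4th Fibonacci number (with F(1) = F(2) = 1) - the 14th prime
Convert the 9th prime (prime index) → 23 (decimal)
Convert 4 tens, 1 one (place-value notation) → 4×10 + 1 = 41 (decimal)
Convert the 4th Fibonacci number (with F(1) = F(2) = 1) (Fibonacci index) → 1, 1, 2, 3 → 3 (decimal)
Convert the 14th prime (prime index) → 43 (decimal)
Expression in decimal: (23 + 41) × 3 - 43
Parentheses first: 23 + 41 = 64
Multiply: 64 × 3 = 192
Subtract: 192 - 43 = 149
149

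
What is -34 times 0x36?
Convert 0x36 (hexadecimal) → 3×16 + 6 = 54 (decimal)
Compute -34 × 54 = -1836
-1836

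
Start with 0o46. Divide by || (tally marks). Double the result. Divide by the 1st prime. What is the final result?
Convert 0o46 (octal) → 4×8 + 6 = 38 (decimal)
Start: 38
Convert || (tally marks) → 2 (decimal)
38 ÷ 2 = 19
19 × 2 = 38
Convert the 1st prime (prime index) → 2 (decimal)
38 ÷ 2 = 19
19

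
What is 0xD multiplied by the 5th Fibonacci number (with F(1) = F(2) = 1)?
Convert 0xD (hexadecimal) → 13 (decimal)
Convert the 5th Fibonacci number (with F(1) = F(2) = 1) (Fibonacci index) → 1, 1, 2, 3, 5 → 5 (decimal)
Compute 13 × 5 = 65
65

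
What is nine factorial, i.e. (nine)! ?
Convert nine (English words) → 9 (decimal)
Compute 9! = 362880
362880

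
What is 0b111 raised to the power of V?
Convert 0b111 (binary) → 4 + 2 + 1 = 7 (decimal)
Convert V (Roman numeral) → 5 (decimal)
Compute 7 ^ 5 = 16807
16807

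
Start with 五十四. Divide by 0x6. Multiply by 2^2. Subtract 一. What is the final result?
Convert 五十四 (Chinese numeral) → 5×10 + 4 = 54 (decimal)
Start: 54
Convert 0x6 (hexadecimal) → 6 (decimal)
54 ÷ 6 = 9
Convert 2^2 (power) → 4 (decimal)
9 × 4 = 36
Convert 一 (Chinese numeral) → 1 (decimal)
36 - 1 = 35
35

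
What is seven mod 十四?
Convert seven (English words) → 7 (decimal)
Convert 十四 (Chinese numeral) → 1×10 + 4 = 14 (decimal)
Compute 7 mod 14 = 7
7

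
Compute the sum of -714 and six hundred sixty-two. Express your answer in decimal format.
Convert six hundred sixty-two (English words) → 6×100 + 62 = 662 (decimal)
Compute -714 + 662 = -52
-52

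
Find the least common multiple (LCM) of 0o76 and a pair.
Convert 0o76 (octal) → 7×8 + 6 = 62 (decimal)
Convert a pair (colloquial) → 2 (decimal)
Compute lcm(62, 2) = 62
62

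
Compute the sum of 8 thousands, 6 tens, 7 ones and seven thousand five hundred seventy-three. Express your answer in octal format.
Convert 8 thousands, 6 tens, 7 ones (place-value notation) → 8×1000 + 6×10 + 7 = 8067 (decimal)
Convert seven thousand five hundred seventy-three (English words) → 7×1000 + 5×100 + 73 = 7573 (decimal)
Compute 8067 + 7573 = 15640
Convert 15640 (decimal) → 15640 = 3×4096 + 6×512 + 4×64 + 3×8 → 0o36430 (octal)
0o36430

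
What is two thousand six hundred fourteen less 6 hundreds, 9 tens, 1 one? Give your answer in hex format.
Convert two thousand six hundred fourteen (English words) → 2×1000 + 6×100 + 14 = 2614 (decimal)
Convert 6 hundreds, 9 tens, 1 one (place-value notation) → 6×100 + 9×10 + 1 = 691 (decimal)
Compute 2614 - 691 = 1923
Convert 1923 (decimal) → 1923 = 7×256 + 8×16 + 3 → 0x783 (hexadecimal)
0x783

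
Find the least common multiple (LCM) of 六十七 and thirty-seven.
Convert 六十七 (Chinese numeral) → 6×10 + 7 = 67 (decimal)
Convert thirty-seven (English words) → 37 (decimal)
Compute lcm(67, 37) = 2479
2479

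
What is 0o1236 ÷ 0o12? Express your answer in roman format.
Convert 0o1236 (octal) → 1×512 + 2×64 + 3×8 + 6 = 670 (decimal)
Convert 0o12 (octal) → 1×8 + 2 = 10 (decimal)
Compute 670 ÷ 10 = 67
Convert 67 (decimal) → 67 = 50 + 10 + 5 + 1 + 1 → LXVII (Roman numeral)
LXVII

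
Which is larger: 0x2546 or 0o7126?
Convert 0x2546 (hexadecimal) → 2×4096 + 5×256 + 4×16 + 6 = 9542 (decimal)
Convert 0o7126 (octal) → 7×512 + 1×64 + 2×8 + 6 = 3670 (decimal)
Compare 9542 vs 3670: larger = 9542
9542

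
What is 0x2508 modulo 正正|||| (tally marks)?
Convert 0x2508 (hexadecimal) → 2×4096 + 5×256 + 8 = 9480 (decimal)
Convert 正正|||| (tally marks) → 5 + 5 + 4 = 14 (decimal)
Compute 9480 mod 14 = 2
2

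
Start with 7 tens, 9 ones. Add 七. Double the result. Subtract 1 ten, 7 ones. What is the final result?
Convert 7 tens, 9 ones (place-value notation) → 7×10 + 9 = 79 (decimal)
Start: 79
Convert 七 (Chinese numeral) → 7 (decimal)
79 + 7 = 86
86 × 2 = 172
Convert 1 ten, 7 ones (place-value notation) → 1×10 + 7 = 17 (decimal)
172 - 17 = 155
155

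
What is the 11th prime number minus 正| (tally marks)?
The 11th prime number = 31
Convert 正| (tally marks) → 5 + 1 = 6 (decimal)
Compute 31 - 6 = 25
25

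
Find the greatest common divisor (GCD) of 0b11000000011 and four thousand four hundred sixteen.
Convert 0b11000000011 (binary) → 1024 + 512 + 2 + 1 = 1539 (decimal)
Convert four thousand four hundred sixteen (English words) → 4×1000 + 4×100 + 16 = 4416 (decimal)
Compute gcd(1539, 4416) = 3
3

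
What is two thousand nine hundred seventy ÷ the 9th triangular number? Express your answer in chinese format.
Convert two thousand nine hundred seventy (English words) → 2×1000 + 9×100 + 70 = 2970 (decimal)
Convert the 9th triangular number (triangular index) → 9×10/2 = 45 (decimal)
Compute 2970 ÷ 45 = 66
Convert 66 (decimal) → 66 = 6×10 + 6 → 六十六 (Chinese numeral)
六十六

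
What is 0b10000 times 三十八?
Convert 0b10000 (binary) → 16 (decimal)
Convert 三十八 (Chinese numeral) → 3×10 + 8 = 38 (decimal)
Compute 16 × 38 = 608
608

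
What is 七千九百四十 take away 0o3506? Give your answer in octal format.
Convert 七千九百四十 (Chinese numeral) → 7×1000 + 9×100 + 4×10 = 7940 (decimal)
Convert 0o3506 (octal) → 3×512 + 5×64 + 6 = 1862 (decimal)
Compute 7940 - 1862 = 6078
Convert 6078 (decimal) → 6078 = 1×4096 + 3×512 + 6×64 + 7×8 + 6 → 0o13676 (octal)
0o13676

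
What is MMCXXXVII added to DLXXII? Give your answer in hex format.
Convert MMCXXXVII (Roman numeral) → 1000 + 1000 + 100 + 10 + 10 + 10 + 5 + 1 + 1 = 2137 (decimal)
Convert DLXXII (Roman numeral) → 500 + 50 + 10 + 10 + 1 + 1 = 572 (decimal)
Compute 2137 + 572 = 2709
Convert 2709 (decimal) → 2709 = 10×256 + 9×16 + 5 → 0xA95 (hexadecimal)
0xA95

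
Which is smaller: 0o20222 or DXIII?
Convert 0o20222 (octal) → 2×4096 + 2×64 + 2×8 + 2 = 8338 (decimal)
Convert DXIII (Roman numeral) → 500 + 10 + 1 + 1 + 1 = 513 (decimal)
Compare 8338 vs 513: smaller = 513
513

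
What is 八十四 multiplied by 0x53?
Convert 八十四 (Chinese numeral) → 8×10 + 4 = 84 (decimal)
Convert 0x53 (hexadecimal) → 5×16 + 3 = 83 (decimal)
Compute 84 × 83 = 6972
6972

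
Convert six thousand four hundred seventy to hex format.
Convert six thousand four hundred seventy (English words) → 6×1000 + 4×100 + 70 = 6470 (decimal)
Convert 6470 (decimal) → 6470 = 1×4096 + 9×256 + 4×16 + 6 → 0x1946 (hexadecimal)
0x1946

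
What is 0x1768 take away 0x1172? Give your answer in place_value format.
Convert 0x1768 (hexadecimal) → 1×4096 + 7×256 + 6×16 + 8 = 5992 (decimal)
Convert 0x1172 (hexadecimal) → 1×4096 + 1×256 + 7×16 + 2 = 4466 (decimal)
Compute 5992 - 4466 = 1526
Convert 1526 (decimal) → 1526 = 1×1000 + 5×100 + 2×10 + 6 → 1 thousand, 5 hundreds, 2 tens, 6 ones (place-value notation)
1 thousand, 5 hundreds, 2 tens, 6 ones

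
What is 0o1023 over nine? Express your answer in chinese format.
Convert 0o1023 (octal) → 1×512 + 2×8 + 3 = 531 (decimal)
Convert nine (English words) → 9 (decimal)
Compute 531 ÷ 9 = 59
Convert 59 (decimal) → 59 = 5×10 + 9 → 五十九 (Chinese numeral)
五十九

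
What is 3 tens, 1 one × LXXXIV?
Convert 3 tens, 1 one (place-value notation) → 3×10 + 1 = 31 (decimal)
Convert LXXXIV (Roman numeral) → 50 + 10 + 10 + 10 + 4 = 84 (decimal)
Compute 31 × 84 = 2604
2604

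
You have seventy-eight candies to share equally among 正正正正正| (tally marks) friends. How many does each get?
Convert seventy-eight (English words) → 78 (decimal)
Convert 正正正正正| (tally marks) → 5 + 5 + 5 + 5 + 5 + 1 = 26 (decimal)
Compute 78 ÷ 26 = 3
3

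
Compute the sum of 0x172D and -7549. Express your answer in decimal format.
Convert 0x172D (hexadecimal) → 1×4096 + 7×256 + 2×16 + 13 = 5933 (decimal)
Compute 5933 + -7549 = -1616
-1616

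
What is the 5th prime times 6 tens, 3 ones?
Convert the 5th prime (prime index) → 11 (decimal)
Convert 6 tens, 3 ones (place-value notation) → 6×10 + 3 = 63 (decimal)
Compute 11 × 63 = 693
693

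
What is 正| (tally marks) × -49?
Convert 正| (tally marks) → 5 + 1 = 6 (decimal)
Compute 6 × -49 = -294
-294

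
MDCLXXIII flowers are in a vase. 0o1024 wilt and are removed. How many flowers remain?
Convert MDCLXXIII (Roman numeral) → 1000 + 500 + 100 + 50 + 10 + 10 + 1 + 1 + 1 = 1673 (decimal)
Convert 0o1024 (octal) → 1×512 + 2×8 + 4 = 532 (decimal)
Compute 1673 - 532 = 1141
1141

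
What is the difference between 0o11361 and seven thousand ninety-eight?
Convert 0o11361 (octal) → 1×4096 + 1×512 + 3×64 + 6×8 + 1 = 4849 (decimal)
Convert seven thousand ninety-eight (English words) → 7×1000 + 98 = 7098 (decimal)
Difference: |4849 - 7098| = 2249
2249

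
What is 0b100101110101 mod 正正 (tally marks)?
Convert 0b100101110101 (binary) → 2048 + 256 + 64 + 32 + 16 + 4 + 1 = 2421 (decimal)
Convert 正正 (tally marks) → 5 + 5 = 10 (decimal)
Compute 2421 mod 10 = 1
1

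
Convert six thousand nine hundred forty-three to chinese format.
Convert six thousand nine hundred forty-three (English words) → 6×1000 + 9×100 + 43 = 6943 (decimal)
Convert 6943 (decimal) → 6943 = 6×1000 + 9×100 + 4×10 + 3 → 六千九百四十三 (Chinese numeral)
六千九百四十三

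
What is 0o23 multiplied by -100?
Convert 0o23 (octal) → 2×8 + 3 = 19 (decimal)
Compute 19 × -100 = -1900
-1900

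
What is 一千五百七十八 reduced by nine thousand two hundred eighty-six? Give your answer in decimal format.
Convert 一千五百七十八 (Chinese numeral) → 1×1000 + 5×100 + 7×10 + 8 = 1578 (decimal)
Convert nine thousand two hundred eighty-six (English words) → 9×1000 + 2×100 + 86 = 9286 (decimal)
Compute 1578 - 9286 = -7708
-7708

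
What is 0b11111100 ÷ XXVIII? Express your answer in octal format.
Convert 0b11111100 (binary) → 128 + 64 + 32 + 16 + 8 + 4 = 252 (decimal)
Convert XXVIII (Roman numeral) → 10 + 10 + 5 + 1 + 1 + 1 = 28 (decimal)
Compute 252 ÷ 28 = 9
Convert 9 (decimal) → 9 = 1×8 + 1 → 0o11 (octal)
0o11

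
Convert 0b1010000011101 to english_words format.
Convert 0b1010000011101 (binary) → 4096 + 1024 + 16 + 8 + 4 + 1 = 5149 (decimal)
Convert 5149 (decimal) → 5149 = 5×1000 + 1×100 + 49 → five thousand one hundred forty-nine (English words)
five thousand one hundred forty-nine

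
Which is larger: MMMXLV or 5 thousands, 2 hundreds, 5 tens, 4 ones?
Convert MMMXLV (Roman numeral) → 1000 + 1000 + 1000 + 40 + 5 = 3045 (decimal)
Convert 5 thousands, 2 hundreds, 5 tens, 4 ones (place-value notation) → 5×1000 + 2×100 + 5×10 + 4 = 5254 (decimal)
Compare 3045 vs 5254: larger = 5254
5254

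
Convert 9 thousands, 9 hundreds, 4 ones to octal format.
Convert 9 thousands, 9 hundreds, 4 ones (place-value notation) → 9×1000 + 9×100 + 4 = 9904 (decimal)
Convert 9904 (decimal) → 9904 = 2×4096 + 3×512 + 2×64 + 6×8 → 0o23260 (octal)
0o23260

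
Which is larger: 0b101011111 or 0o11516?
Convert 0b101011111 (binary) → 256 + 64 + 16 + 8 + 4 + 2 + 1 = 351 (decimal)
Convert 0o11516 (octal) → 1×4096 + 1×512 + 5×64 + 1×8 + 6 = 4942 (decimal)
Compare 351 vs 4942: larger = 4942
4942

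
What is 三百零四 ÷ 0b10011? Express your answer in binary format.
Convert 三百零四 (Chinese numeral) → 3×100 + 4 = 304 (decimal)
Convert 0b10011 (binary) → 16 + 2 + 1 = 19 (decimal)
Compute 304 ÷ 19 = 16
Convert 16 (decimal) → 0b10000 (binary)
0b10000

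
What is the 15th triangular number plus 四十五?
The 15th triangular number = 15×16/2 = 120
Convert 四十五 (Chinese numeral) → 4×10 + 5 = 45 (decimal)
Compute 120 + 45 = 165
165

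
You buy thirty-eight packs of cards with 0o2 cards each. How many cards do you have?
Convert 0o2 (octal) → 2 (decimal)
Convert thirty-eight (English words) → 38 (decimal)
Compute 2 × 38 = 76
76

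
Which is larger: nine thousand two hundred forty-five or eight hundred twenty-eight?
Convert nine thousand two hundred forty-five (English words) → 9×1000 + 2×100 + 45 = 9245 (decimal)
Convert eight hundred twenty-eight (English words) → 8×100 + 28 = 828 (decimal)
Compare 9245 vs 828: larger = 9245
9245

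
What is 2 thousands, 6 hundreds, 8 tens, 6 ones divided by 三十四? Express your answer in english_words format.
Convert 2 thousands, 6 hundreds, 8 tens, 6 ones (place-value notation) → 2×1000 + 6×100 + 8×10 + 6 = 2686 (decimal)
Convert 三十四 (Chinese numeral) → 3×10 + 4 = 34 (decimal)
Compute 2686 ÷ 34 = 79
Convert 79 (decimal) → seventy-nine (English words)
seventy-nine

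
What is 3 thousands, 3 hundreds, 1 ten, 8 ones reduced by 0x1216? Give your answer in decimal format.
Convert 3 thousands, 3 hundreds, 1 ten, 8 ones (place-value notation) → 3×1000 + 3×100 + 1×10 + 8 = 3318 (decimal)
Convert 0x1216 (hexadecimal) → 1×4096 + 2×256 + 1×16 + 6 = 4630 (decimal)
Compute 3318 - 4630 = -1312
-1312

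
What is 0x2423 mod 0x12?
Convert 0x2423 (hexadecimal) → 2×4096 + 4×256 + 2×16 + 3 = 9251 (decimal)
Convert 0x12 (hexadecimal) → 1×16 + 2 = 18 (decimal)
Compute 9251 mod 18 = 17
17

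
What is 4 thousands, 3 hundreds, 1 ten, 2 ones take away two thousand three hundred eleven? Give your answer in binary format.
Convert 4 thousands, 3 hundreds, 1 ten, 2 ones (place-value notation) → 4×1000 + 3×100 + 1×10 + 2 = 4312 (decimal)
Convert two thousand three hundred eleven (English words) → 2×1000 + 3×100 + 11 = 2311 (decimal)
Compute 4312 - 2311 = 2001
Convert 2001 (decimal) → 2001 = 1024 + 512 + 256 + 128 + 64 + 16 + 1 → 0b11111010001 (binary)
0b11111010001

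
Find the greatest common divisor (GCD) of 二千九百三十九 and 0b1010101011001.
Convert 二千九百三十九 (Chinese numeral) → 2×1000 + 9×100 + 3×10 + 9 = 2939 (decimal)
Convert 0b1010101011001 (binary) → 4096 + 1024 + 256 + 64 + 16 + 8 + 1 = 5465 (decimal)
Compute gcd(2939, 5465) = 1
1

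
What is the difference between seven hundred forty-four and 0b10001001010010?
Convert seven hundred forty-four (English words) → 7×100 + 44 = 744 (decimal)
Convert 0b10001001010010 (binary) → 8192 + 512 + 64 + 16 + 2 = 8786 (decimal)
Difference: |744 - 8786| = 8042
8042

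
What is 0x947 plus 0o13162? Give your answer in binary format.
Convert 0x947 (hexadecimal) → 9×256 + 4×16 + 7 = 2375 (decimal)
Convert 0o13162 (octal) → 1×4096 + 3×512 + 1×64 + 6×8 + 2 = 5746 (decimal)
Compute 2375 + 5746 = 8121
Convert 8121 (decimal) → 8121 = 4096 + 2048 + 1024 + 512 + 256 + 128 + 32 + 16 + 8 + 1 → 0b1111110111001 (binary)
0b1111110111001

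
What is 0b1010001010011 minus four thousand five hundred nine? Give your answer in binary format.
Convert 0b1010001010011 (binary) → 4096 + 1024 + 64 + 16 + 2 + 1 = 5203 (decimal)
Convert four thousand five hundred nine (English words) → 4×1000 + 5×100 + 9 = 4509 (decimal)
Compute 5203 - 4509 = 694
Convert 694 (decimal) → 694 = 512 + 128 + 32 + 16 + 4 + 2 → 0b1010110110 (binary)
0b1010110110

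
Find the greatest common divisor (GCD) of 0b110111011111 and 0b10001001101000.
Convert 0b110111011111 (binary) → 2048 + 1024 + 256 + 128 + 64 + 16 + 8 + 4 + 2 + 1 = 3551 (decimal)
Convert 0b10001001101000 (binary) → 8192 + 512 + 64 + 32 + 8 = 8808 (decimal)
Compute gcd(3551, 8808) = 1
1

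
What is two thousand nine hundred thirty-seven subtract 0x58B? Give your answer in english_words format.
Convert two thousand nine hundred thirty-seven (English words) → 2×1000 + 9×100 + 37 = 2937 (decimal)
Convert 0x58B (hexadecimal) → 5×256 + 8×16 + 11 = 1419 (decimal)
Compute 2937 - 1419 = 1518
Convert 1518 (decimal) → 1518 = 1×1000 + 5×100 + 18 → one thousand five hundred eighteen (English words)
one thousand five hundred eighteen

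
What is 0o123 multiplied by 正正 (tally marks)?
Convert 0o123 (octal) → 1×64 + 2×8 + 3 = 83 (decimal)
Convert 正正 (tally marks) → 5 + 5 = 10 (decimal)
Compute 83 × 10 = 830
830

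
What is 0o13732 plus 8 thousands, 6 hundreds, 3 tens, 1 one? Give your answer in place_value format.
Convert 0o13732 (octal) → 1×4096 + 3×512 + 7×64 + 3×8 + 2 = 6106 (decimal)
Convert 8 thousands, 6 hundreds, 3 tens, 1 one (place-value notation) → 8×1000 + 6×100 + 3×10 + 1 = 8631 (decimal)
Compute 6106 + 8631 = 14737
Convert 14737 (decimal) → 14737 = 14×1000 + 7×100 + 3×10 + 7 → 14 thousands, 7 hundreds, 3 tens, 7 ones (place-value notation)
14 thousands, 7 hundreds, 3 tens, 7 ones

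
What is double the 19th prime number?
The 19th prime number = 67
Compute 67 × 2 = 134
134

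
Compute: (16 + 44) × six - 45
Convert six (English words) → 6 (decimal)
Expression in decimal: (16 + 44) × 6 - 45
Parentheses first: 16 + 44 = 60
Multiply: 60 × 6 = 360
Subtract: 360 - 45 = 315
315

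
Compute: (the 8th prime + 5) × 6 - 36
Convert the 8th prime (prime index) → 19 (decimal)
Expression in decimal: (19 + 5) × 6 - 36
Parentheses first: 19 + 5 = 24
Multiply: 24 × 6 = 144
Subtract: 144 - 36 = 108
108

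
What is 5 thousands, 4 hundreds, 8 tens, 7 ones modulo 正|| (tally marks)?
Convert 5 thousands, 4 hundreds, 8 tens, 7 ones (place-value notation) → 5×1000 + 4×100 + 8×10 + 7 = 5487 (decimal)
Convert 正|| (tally marks) → 5 + 2 = 7 (decimal)
Compute 5487 mod 7 = 6
6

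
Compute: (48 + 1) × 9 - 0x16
Convert 0x16 (hexadecimal) → 1×16 + 6 = 22 (decimal)
Expression in decimal: (48 + 1) × 9 - 22
Parentheses first: 48 + 1 = 49
Multiply: 49 × 9 = 441
Subtract: 441 - 22 = 419
419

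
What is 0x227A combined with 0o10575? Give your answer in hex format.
Convert 0x227A (hexadecimal) → 2×4096 + 2×256 + 7×16 + 10 = 8826 (decimal)
Convert 0o10575 (octal) → 1×4096 + 5×64 + 7×8 + 5 = 4477 (decimal)
Compute 8826 + 4477 = 13303
Convert 13303 (decimal) → 13303 = 3×4096 + 3×256 + 15×16 + 7 → 0x33F7 (hexadecimal)
0x33F7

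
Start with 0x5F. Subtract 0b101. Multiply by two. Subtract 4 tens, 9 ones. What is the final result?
Convert 0x5F (hexadecimal) → 5×16 + 15 = 95 (decimal)
Start: 95
Convert 0b101 (binary) → 4 + 1 = 5 (decimal)
95 - 5 = 90
Convert two (English words) → 2 (decimal)
90 × 2 = 180
Convert 4 tens, 9 ones (place-value notation) → 4×10 + 9 = 49 (decimal)
180 - 49 = 131
131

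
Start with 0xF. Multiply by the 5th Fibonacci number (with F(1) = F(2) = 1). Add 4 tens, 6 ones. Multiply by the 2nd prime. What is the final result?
Convert 0xF (hexadecimal) → 15 (decimal)
Start: 15
Convert the 5th Fibonacci number (with F(1) = F(2) = 1) (Fibonacci index) → 1, 1, 2, 3, 5 → 5 (decimal)
15 × 5 = 75
Convert 4 tens, 6 ones (place-value notation) → 4×10 + 6 = 46 (decimal)
75 + 46 = 121
Convert the 2nd prime (prime index) → 3 (decimal)
121 × 3 = 363
363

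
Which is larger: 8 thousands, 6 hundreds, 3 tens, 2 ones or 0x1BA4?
Convert 8 thousands, 6 hundreds, 3 tens, 2 ones (place-value notation) → 8×1000 + 6×100 + 3×10 + 2 = 8632 (decimal)
Convert 0x1BA4 (hexadecimal) → 1×4096 + 11×256 + 10×16 + 4 = 7076 (decimal)
Compare 8632 vs 7076: larger = 8632
8632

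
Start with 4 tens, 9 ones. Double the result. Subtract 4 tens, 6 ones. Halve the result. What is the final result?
Convert 4 tens, 9 ones (place-value notation) → 4×10 + 9 = 49 (decimal)
Start: 49
49 × 2 = 98
Convert 4 tens, 6 ones (place-value notation) → 4×10 + 6 = 46 (decimal)
98 - 46 = 52
52 ÷ 2 = 26
26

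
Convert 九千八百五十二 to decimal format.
Convert 九千八百五十二 (Chinese numeral) → 9×1000 + 8×100 + 5×10 + 2 = 9852 (decimal)
9852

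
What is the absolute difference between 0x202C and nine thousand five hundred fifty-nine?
Convert 0x202C (hexadecimal) → 2×4096 + 2×16 + 12 = 8236 (decimal)
Convert nine thousand five hundred fifty-nine (English words) → 9×1000 + 5×100 + 59 = 9559 (decimal)
Compute |8236 - 9559| = 1323
1323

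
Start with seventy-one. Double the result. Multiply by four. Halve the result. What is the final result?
Convert seventy-one (English words) → 71 (decimal)
Start: 71
71 × 2 = 142
Convert four (English words) → 4 (decimal)
142 × 4 = 568
568 ÷ 2 = 284
284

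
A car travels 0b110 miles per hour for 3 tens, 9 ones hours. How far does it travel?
Convert 0b110 (binary) → 4 + 2 = 6 (decimal)
Convert 3 tens, 9 ones (place-value notation) → 3×10 + 9 = 39 (decimal)
Compute 6 × 39 = 234
234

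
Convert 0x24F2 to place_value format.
Convert 0x24F2 (hexadecimal) → 2×4096 + 4×256 + 15×16 + 2 = 9458 (decimal)
Convert 9458 (decimal) → 9458 = 9×1000 + 4×100 + 5×10 + 8 → 9 thousands, 4 hundreds, 5 tens, 8 ones (place-value notation)
9 thousands, 4 hundreds, 5 tens, 8 ones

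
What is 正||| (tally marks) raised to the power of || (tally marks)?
Convert 正||| (tally marks) → 5 + 3 = 8 (decimal)
Convert || (tally marks) → 2 (decimal)
Compute 8 ^ 2 = 64
64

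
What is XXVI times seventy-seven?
Convert XXVI (Roman numeral) → 10 + 10 + 5 + 1 = 26 (decimal)
Convert seventy-seven (English words) → 77 (decimal)
Compute 26 × 77 = 2002
2002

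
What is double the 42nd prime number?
The 42nd prime number = 181
Compute 181 × 2 = 362
362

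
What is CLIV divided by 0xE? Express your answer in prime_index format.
Convert CLIV (Roman numeral) → 100 + 50 + 4 = 154 (decimal)
Convert 0xE (hexadecimal) → 14 (decimal)
Compute 154 ÷ 14 = 11
Convert 11 (decimal) → the 5th prime (prime index)
the 5th prime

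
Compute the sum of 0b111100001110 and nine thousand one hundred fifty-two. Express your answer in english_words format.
Convert 0b111100001110 (binary) → 2048 + 1024 + 512 + 256 + 8 + 4 + 2 = 3854 (decimal)
Convert nine thousand one hundred fifty-two (English words) → 9×1000 + 1×100 + 52 = 9152 (decimal)
Compute 3854 + 9152 = 13006
Convert 13006 (decimal) → 13006 = 13×1000 + 6 → thirteen thousand six (English words)
thirteen thousand six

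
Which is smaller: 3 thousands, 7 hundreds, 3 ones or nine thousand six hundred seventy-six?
Convert 3 thousands, 7 hundreds, 3 ones (place-value notation) → 3×1000 + 7×100 + 3 = 3703 (decimal)
Convert nine thousand six hundred seventy-six (English words) → 9×1000 + 6×100 + 76 = 9676 (decimal)
Compare 3703 vs 9676: smaller = 3703
3703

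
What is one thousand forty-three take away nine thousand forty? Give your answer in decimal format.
Convert one thousand forty-three (English words) → 1×1000 + 43 = 1043 (decimal)
Convert nine thousand forty (English words) → 9×1000 + 40 = 9040 (decimal)
Compute 1043 - 9040 = -7997
-7997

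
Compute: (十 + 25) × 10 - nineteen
Convert 十 (Chinese numeral) → 1×10 = 10 (decimal)
Convert nineteen (English words) → 19 (decimal)
Expression in decimal: (10 + 25) × 10 - 19
Parentheses first: 10 + 25 = 35
Multiply: 35 × 10 = 350
Subtract: 350 - 19 = 331
331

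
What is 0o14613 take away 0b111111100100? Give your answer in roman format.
Convert 0o14613 (octal) → 1×4096 + 4×512 + 6×64 + 1×8 + 3 = 6539 (decimal)
Convert 0b111111100100 (binary) → 2048 + 1024 + 512 + 256 + 128 + 64 + 32 + 4 = 4068 (decimal)
Compute 6539 - 4068 = 2471
Convert 2471 (decimal) → 2471 = 1000 + 1000 + 400 + 50 + 10 + 10 + 1 → MMCDLXXI (Roman numeral)
MMCDLXXI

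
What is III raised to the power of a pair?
Convert III (Roman numeral) → 1 + 1 + 1 = 3 (decimal)
Convert a pair (colloquial) → 2 (decimal)
Compute 3 ^ 2 = 9
9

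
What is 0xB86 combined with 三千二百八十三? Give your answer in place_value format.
Convert 0xB86 (hexadecimal) → 11×256 + 8×16 + 6 = 2950 (decimal)
Convert 三千二百八十三 (Chinese numeral) → 3×1000 + 2×100 + 8×10 + 3 = 3283 (decimal)
Compute 2950 + 3283 = 6233
Convert 6233 (decimal) → 6233 = 6×1000 + 2×100 + 3×10 + 3 → 6 thousands, 2 hundreds, 3 tens, 3 ones (place-value notation)
6 thousands, 2 hundreds, 3 tens, 3 ones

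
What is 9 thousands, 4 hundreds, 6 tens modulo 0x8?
Convert 9 thousands, 4 hundreds, 6 tens (place-value notation) → 9×1000 + 4×100 + 6×10 = 9460 (decimal)
Convert 0x8 (hexadecimal) → 8 (decimal)
Compute 9460 mod 8 = 4
4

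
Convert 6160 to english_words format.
Convert 6160 (decimal) → 6160 = 6×1000 + 1×100 + 60 → six thousand one hundred sixty (English words)
six thousand one hundred sixty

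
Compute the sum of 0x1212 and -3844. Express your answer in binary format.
Convert 0x1212 (hexadecimal) → 1×4096 + 2×256 + 1×16 + 2 = 4626 (decimal)
Compute 4626 + -3844 = 782
Convert 782 (decimal) → 782 = 512 + 256 + 8 + 4 + 2 → 0b1100001110 (binary)
0b1100001110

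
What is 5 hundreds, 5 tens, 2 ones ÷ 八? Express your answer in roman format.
Convert 5 hundreds, 5 tens, 2 ones (place-value notation) → 5×100 + 5×10 + 2 = 552 (decimal)
Convert 八 (Chinese numeral) → 8 (decimal)
Compute 552 ÷ 8 = 69
Convert 69 (decimal) → 69 = 50 + 10 + 9 → LXIX (Roman numeral)
LXIX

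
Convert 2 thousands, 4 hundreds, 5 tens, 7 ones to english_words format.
Convert 2 thousands, 4 hundreds, 5 tens, 7 ones (place-value notation) → 2×1000 + 4×100 + 5×10 + 7 = 2457 (decimal)
Convert 2457 (decimal) → 2457 = 2×1000 + 4×100 + 57 → two thousand four hundred fifty-seven (English words)
two thousand four hundred fifty-seven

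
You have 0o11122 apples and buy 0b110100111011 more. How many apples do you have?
Convert 0o11122 (octal) → 1×4096 + 1×512 + 1×64 + 2×8 + 2 = 4690 (decimal)
Convert 0b110100111011 (binary) → 2048 + 1024 + 256 + 32 + 16 + 8 + 2 + 1 = 3387 (decimal)
Compute 4690 + 3387 = 8077
8077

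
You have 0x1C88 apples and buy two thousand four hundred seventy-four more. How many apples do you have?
Convert 0x1C88 (hexadecimal) → 1×4096 + 12×256 + 8×16 + 8 = 7304 (decimal)
Convert two thousand four hundred seventy-four (English words) → 2×1000 + 4×100 + 74 = 2474 (decimal)
Compute 7304 + 2474 = 9778
9778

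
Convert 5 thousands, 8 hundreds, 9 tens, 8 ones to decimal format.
Convert 5 thousands, 8 hundreds, 9 tens, 8 ones (place-value notation) → 5×1000 + 8×100 + 9×10 + 8 = 5898 (decimal)
5898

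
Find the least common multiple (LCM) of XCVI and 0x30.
Convert XCVI (Roman numeral) → 90 + 5 + 1 = 96 (decimal)
Convert 0x30 (hexadecimal) → 3×16 = 48 (decimal)
Compute lcm(96, 48) = 96
96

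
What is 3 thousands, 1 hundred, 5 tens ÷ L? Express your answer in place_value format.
Convert 3 thousands, 1 hundred, 5 tens (place-value notation) → 3×1000 + 1×100 + 5×10 = 3150 (decimal)
Convert L (Roman numeral) → 50 (decimal)
Compute 3150 ÷ 50 = 63
Convert 63 (decimal) → 63 = 6×10 + 3 → 6 tens, 3 ones (place-value notation)
6 tens, 3 ones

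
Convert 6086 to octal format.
Convert 6086 (decimal) → 6086 = 1×4096 + 3×512 + 7×64 + 6 → 0o13706 (octal)
0o13706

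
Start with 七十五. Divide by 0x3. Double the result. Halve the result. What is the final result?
Convert 七十五 (Chinese numeral) → 7×10 + 5 = 75 (decimal)
Start: 75
Convert 0x3 (hexadecimal) → 3 (decimal)
75 ÷ 3 = 25
25 × 2 = 50
50 ÷ 2 = 25
25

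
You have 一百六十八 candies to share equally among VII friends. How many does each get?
Convert 一百六十八 (Chinese numeral) → 1×100 + 6×10 + 8 = 168 (decimal)
Convert VII (Roman numeral) → 5 + 1 + 1 = 7 (decimal)
Compute 168 ÷ 7 = 24
24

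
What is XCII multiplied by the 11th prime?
Convert XCII (Roman numeral) → 90 + 1 + 1 = 92 (decimal)
Convert the 11th prime (prime index) → 31 (decimal)
Compute 92 × 31 = 2852
2852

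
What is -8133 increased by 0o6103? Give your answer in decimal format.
Convert 0o6103 (octal) → 6×512 + 1×64 + 3 = 3139 (decimal)
Compute -8133 + 3139 = -4994
-4994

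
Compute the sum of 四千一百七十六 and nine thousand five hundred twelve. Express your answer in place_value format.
Convert 四千一百七十六 (Chinese numeral) → 4×1000 + 1×100 + 7×10 + 6 = 4176 (decimal)
Convert nine thousand five hundred twelve (English words) → 9×1000 + 5×100 + 12 = 9512 (decimal)
Compute 4176 + 9512 = 13688
Convert 13688 (decimal) → 13688 = 13×1000 + 6×100 + 8×10 + 8 → 13 thousands, 6 hundreds, 8 tens, 8 ones (place-value notation)
13 thousands, 6 hundreds, 8 tens, 8 ones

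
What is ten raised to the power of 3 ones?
Convert ten (English words) → 10 (decimal)
Convert 3 ones (place-value notation) → 3 (decimal)
Compute 10 ^ 3 = 1000
1000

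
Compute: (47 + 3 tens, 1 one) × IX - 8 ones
Convert 3 tens, 1 one (place-value notation) → 3×10 + 1 = 31 (decimal)
Convert IX (Roman numeral) → 9 (decimal)
Convert 8 ones (place-value notation) → 8 (decimal)
Expression in decimal: (47 + 31) × 9 - 8
Parentheses first: 47 + 31 = 78
Multiply: 78 × 9 = 702
Subtract: 702 - 8 = 694
694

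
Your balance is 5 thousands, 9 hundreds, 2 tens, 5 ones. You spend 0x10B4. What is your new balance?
Convert 5 thousands, 9 hundreds, 2 tens, 5 ones (place-value notation) → 5×1000 + 9×100 + 2×10 + 5 = 5925 (decimal)
Convert 0x10B4 (hexadecimal) → 1×4096 + 11×16 + 4 = 4276 (decimal)
Compute 5925 - 4276 = 1649
1649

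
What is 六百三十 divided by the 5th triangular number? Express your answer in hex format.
Convert 六百三十 (Chinese numeral) → 6×100 + 3×10 = 630 (decimal)
Convert the 5th triangular number (triangular index) → 5×6/2 = 15 (decimal)
Compute 630 ÷ 15 = 42
Convert 42 (decimal) → 42 = 2×16 + 10 → 0x2A (hexadecimal)
0x2A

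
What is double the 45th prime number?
The 45th prime number = 197
Compute 197 × 2 = 394
394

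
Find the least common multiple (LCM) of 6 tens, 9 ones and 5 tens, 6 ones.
Convert 6 tens, 9 ones (place-value notation) → 6×10 + 9 = 69 (decimal)
Convert 5 tens, 6 ones (place-value notation) → 5×10 + 6 = 56 (decimal)
Compute lcm(69, 56) = 3864
3864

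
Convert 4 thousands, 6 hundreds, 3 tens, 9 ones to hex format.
Convert 4 thousands, 6 hundreds, 3 tens, 9 ones (place-value notation) → 4×1000 + 6×100 + 3×10 + 9 = 4639 (decimal)
Convert 4639 (decimal) → 4639 = 1×4096 + 2×256 + 1×16 + 15 → 0x121F (hexadecimal)
0x121F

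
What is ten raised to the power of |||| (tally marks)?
Convert ten (English words) → 10 (decimal)
Convert |||| (tally marks) → 4 (decimal)
Compute 10 ^ 4 = 10000
10000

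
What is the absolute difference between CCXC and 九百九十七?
Convert CCXC (Roman numeral) → 100 + 100 + 90 = 290 (decimal)
Convert 九百九十七 (Chinese numeral) → 9×100 + 9×10 + 7 = 997 (decimal)
Compute |290 - 997| = 707
707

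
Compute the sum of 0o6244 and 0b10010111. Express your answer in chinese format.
Convert 0o6244 (octal) → 6×512 + 2×64 + 4×8 + 4 = 3236 (decimal)
Convert 0b10010111 (binary) → 128 + 16 + 4 + 2 + 1 = 151 (decimal)
Compute 3236 + 151 = 3387
Convert 3387 (decimal) → 3387 = 3×1000 + 3×100 + 8×10 + 7 → 三千三百八十七 (Chinese numeral)
三千三百八十七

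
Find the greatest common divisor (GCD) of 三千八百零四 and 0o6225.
Convert 三千八百零四 (Chinese numeral) → 3×1000 + 8×100 + 4 = 3804 (decimal)
Convert 0o6225 (octal) → 6×512 + 2×64 + 2×8 + 5 = 3221 (decimal)
Compute gcd(3804, 3221) = 1
1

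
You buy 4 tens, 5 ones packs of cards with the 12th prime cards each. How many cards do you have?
Convert the 12th prime (prime index) → 37 (decimal)
Convert 4 tens, 5 ones (place-value notation) → 4×10 + 5 = 45 (decimal)
Compute 37 × 45 = 1665
1665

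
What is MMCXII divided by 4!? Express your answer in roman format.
Convert MMCXII (Roman numeral) → 1000 + 1000 + 100 + 10 + 1 + 1 = 2112 (decimal)
Convert 4! (factorial) → 24 (decimal)
Compute 2112 ÷ 24 = 88
Convert 88 (decimal) → 88 = 50 + 10 + 10 + 10 + 5 + 1 + 1 + 1 → LXXXVIII (Roman numeral)
LXXXVIII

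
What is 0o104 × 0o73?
Convert 0o104 (octal) → 1×64 + 4 = 68 (decimal)
Convert 0o73 (octal) → 7×8 + 3 = 59 (decimal)
Compute 68 × 59 = 4012
4012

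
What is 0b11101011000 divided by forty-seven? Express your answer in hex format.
Convert 0b11101011000 (binary) → 1024 + 512 + 256 + 64 + 16 + 8 = 1880 (decimal)
Convert forty-seven (English words) → 47 (decimal)
Compute 1880 ÷ 47 = 40
Convert 40 (decimal) → 40 = 2×16 + 8 → 0x28 (hexadecimal)
0x28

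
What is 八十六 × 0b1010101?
Convert 八十六 (Chinese numeral) → 8×10 + 6 = 86 (decimal)
Convert 0b1010101 (binary) → 64 + 16 + 4 + 1 = 85 (decimal)
Compute 86 × 85 = 7310
7310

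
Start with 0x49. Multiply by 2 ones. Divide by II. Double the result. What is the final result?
Convert 0x49 (hexadecimal) → 4×16 + 9 = 73 (decimal)
Start: 73
Convert 2 ones (place-value notation) → 2 (decimal)
73 × 2 = 146
Convert II (Roman numeral) → 1 + 1 = 2 (decimal)
146 ÷ 2 = 73
73 × 2 = 146
146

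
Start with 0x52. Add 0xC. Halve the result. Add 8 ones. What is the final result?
Convert 0x52 (hexadecimal) → 5×16 + 2 = 82 (decimal)
Start: 82
Convert 0xC (hexadecimal) → 12 (decimal)
82 + 12 = 94
94 ÷ 2 = 47
Convert 8 ones (place-value notation) → 8 (decimal)
47 + 8 = 55
55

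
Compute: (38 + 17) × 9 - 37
Parentheses first: 38 + 17 = 55
Multiply: 55 × 9 = 495
Subtract: 495 - 37 = 458
458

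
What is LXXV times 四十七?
Convert LXXV (Roman numeral) → 50 + 10 + 10 + 5 = 75 (decimal)
Convert 四十七 (Chinese numeral) → 4×10 + 7 = 47 (decimal)
Compute 75 × 47 = 3525
3525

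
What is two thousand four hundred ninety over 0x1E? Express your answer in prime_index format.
Convert two thousand four hundred ninety (English words) → 2×1000 + 4×100 + 90 = 2490 (decimal)
Convert 0x1E (hexadecimal) → 1×16 + 14 = 30 (decimal)
Compute 2490 ÷ 30 = 83
Convert 83 (decimal) → the 23rd prime (prime index)
the 23rd prime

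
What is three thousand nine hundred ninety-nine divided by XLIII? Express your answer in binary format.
Convert three thousand nine hundred ninety-nine (English words) → 3×1000 + 9×100 + 99 = 3999 (decimal)
Convert XLIII (Roman numeral) → 40 + 1 + 1 + 1 = 43 (decimal)
Compute 3999 ÷ 43 = 93
Convert 93 (decimal) → 93 = 64 + 16 + 8 + 4 + 1 → 0b1011101 (binary)
0b1011101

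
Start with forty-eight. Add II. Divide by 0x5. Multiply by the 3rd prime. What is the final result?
Convert forty-eight (English words) → 48 (decimal)
Start: 48
Convert II (Roman numeral) → 1 + 1 = 2 (decimal)
48 + 2 = 50
Convert 0x5 (hexadecimal) → 5 (decimal)
50 ÷ 5 = 10
Convert the 3rd prime (prime index) → 5 (decimal)
10 × 5 = 50
50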